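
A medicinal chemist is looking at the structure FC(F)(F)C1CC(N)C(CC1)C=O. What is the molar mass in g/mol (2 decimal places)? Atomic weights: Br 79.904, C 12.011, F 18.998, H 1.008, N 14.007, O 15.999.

First, the molecular formula is C8H12F3NO (counting implicit H from valence).
  C: 8 × 12.011 = 96.088
  F: 3 × 18.998 = 56.994
  H: 12 × 1.008 = 12.096
  N: 1 × 14.007 = 14.007
  O: 1 × 15.999 = 15.999
Sum: 8×12.011 + 3×18.998 + 12×1.008 + 1×14.007 + 1×15.999 = 195.184 → 195.18 g/mol.

195.18 g/mol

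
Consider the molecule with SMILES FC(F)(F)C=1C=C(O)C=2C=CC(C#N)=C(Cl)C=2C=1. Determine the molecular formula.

C12H5ClF3NO

Walk through each heavy atom and fill implicit hydrogens from standard valence (C 4, N 3, O 2, S 2, halogen 1):
  atom 1: F (halogen, monovalent) → 0 H
  atom 2: C, bond orders sum to 4 (valence 4) → 0 H
  atom 3: F (halogen, monovalent) → 0 H
  atom 4: F (halogen, monovalent) → 0 H
  atom 5: C, bond orders sum to 4 (valence 4) → 0 H
  atom 6: C, bond orders sum to 3 (valence 4) → 1 H
  atom 7: C, bond orders sum to 4 (valence 4) → 0 H
  atom 8: O, bond orders sum to 1 (valence 2) → 1 H
  atom 9: C, bond orders sum to 4 (valence 4) → 0 H
  atom 10: C, bond orders sum to 3 (valence 4) → 1 H
  atom 11: C, bond orders sum to 3 (valence 4) → 1 H
  atom 12: C, bond orders sum to 4 (valence 4) → 0 H
  atom 13: C, bond orders sum to 4 (valence 4) → 0 H
  atom 14: N, bond orders sum to 3 (valence 3) → 0 H
  atom 15: C, bond orders sum to 4 (valence 4) → 0 H
  atom 16: Cl (halogen, monovalent) → 0 H
  atom 17: C, bond orders sum to 4 (valence 4) → 0 H
  atom 18: C, bond orders sum to 3 (valence 4) → 1 H
Totals → C:12, H:5, Cl:1, F:3, N:1, O:1.
In Hill order: C12H5ClF3NO.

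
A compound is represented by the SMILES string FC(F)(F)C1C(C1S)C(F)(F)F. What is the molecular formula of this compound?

C5H4F6S

Walk through each heavy atom and fill implicit hydrogens from standard valence (C 4, N 3, O 2, S 2, halogen 1):
  atom 1: F (halogen, monovalent) → 0 H
  atom 2: C, bond orders sum to 4 (valence 4) → 0 H
  atom 3: F (halogen, monovalent) → 0 H
  atom 4: F (halogen, monovalent) → 0 H
  atom 5: C, bond orders sum to 3 (valence 4) → 1 H
  atom 6: C, bond orders sum to 3 (valence 4) → 1 H
  atom 7: C, bond orders sum to 3 (valence 4) → 1 H
  atom 8: S, bond orders sum to 1 (valence 2) → 1 H
  atom 9: C, bond orders sum to 4 (valence 4) → 0 H
  atom 10: F (halogen, monovalent) → 0 H
  atom 11: F (halogen, monovalent) → 0 H
  atom 12: F (halogen, monovalent) → 0 H
Totals → C:5, H:4, F:6, S:1.
In Hill order: C5H4F6S.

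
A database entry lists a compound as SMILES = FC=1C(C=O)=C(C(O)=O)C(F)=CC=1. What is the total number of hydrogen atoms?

Walk through each heavy atom and fill implicit hydrogens from standard valence (C 4, N 3, O 2, S 2, halogen 1):
  atom 1: F (halogen, monovalent) → 0 H
  atom 2: C, bond orders sum to 4 (valence 4) → 0 H
  atom 3: C, bond orders sum to 4 (valence 4) → 0 H
  atom 4: C, bond orders sum to 3 (valence 4) → 1 H
  atom 5: O, bond orders sum to 2 (valence 2) → 0 H
  atom 6: C, bond orders sum to 4 (valence 4) → 0 H
  atom 7: C, bond orders sum to 4 (valence 4) → 0 H
  atom 8: O, bond orders sum to 1 (valence 2) → 1 H
  atom 9: O, bond orders sum to 2 (valence 2) → 0 H
  atom 10: C, bond orders sum to 4 (valence 4) → 0 H
  atom 11: F (halogen, monovalent) → 0 H
  atom 12: C, bond orders sum to 3 (valence 4) → 1 H
  atom 13: C, bond orders sum to 3 (valence 4) → 1 H
Total hydrogens: 4.

4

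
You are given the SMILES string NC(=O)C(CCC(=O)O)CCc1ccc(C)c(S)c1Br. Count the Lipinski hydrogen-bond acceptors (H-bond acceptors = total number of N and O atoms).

4

N atoms: 1; O atoms: 3.
Lipinski HBA = 1 + 3 = 4.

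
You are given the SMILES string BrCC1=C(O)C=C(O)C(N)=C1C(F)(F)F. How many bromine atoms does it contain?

Scan the SMILES for Br atoms (remember two-letter symbols like Cl and Br are single atoms).
Bromine count: 1.

1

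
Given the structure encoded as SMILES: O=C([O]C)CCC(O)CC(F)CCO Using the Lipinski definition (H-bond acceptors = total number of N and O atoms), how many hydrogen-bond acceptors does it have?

N atoms: 0; O atoms: 4.
Lipinski HBA = 0 + 4 = 4.

4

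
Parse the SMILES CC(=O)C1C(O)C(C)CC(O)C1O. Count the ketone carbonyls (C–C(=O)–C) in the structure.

1

The ketone motif appears at heavy-atom position 2 in the SMILES.
Other groups present: 3 hydroxyl.
Ketone count: 1.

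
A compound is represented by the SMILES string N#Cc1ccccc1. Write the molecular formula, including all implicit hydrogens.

Walk through each heavy atom and fill implicit hydrogens from standard valence (C 4, N 3, O 2, S 2, halogen 1); for lowercase aromatic atoms, an aromatic c carries 1 H when it has two neighbours and 0 H with three, and aromatic n carries 0 H:
  atom 1: N, bond orders sum to 3 (valence 3) → 0 H
  atom 2: C, bond orders sum to 4 (valence 4) → 0 H
  atom 3: aromatic c, 3 neighbours → 0 H
  atom 4: aromatic c, 2 neighbours → 1 H
  atom 5: aromatic c, 2 neighbours → 1 H
  atom 6: aromatic c, 2 neighbours → 1 H
  atom 7: aromatic c, 2 neighbours → 1 H
  atom 8: aromatic c, 2 neighbours → 1 H
Totals → C:7, H:5, N:1.

C7H5N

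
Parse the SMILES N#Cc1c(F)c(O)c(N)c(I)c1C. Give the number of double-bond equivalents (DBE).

6

Molecular formula: C8H6FIN2O.
DoU = (2C + 2 + N − H − X) / 2, where X is the halogen count and O/S are ignored.
    = (2·8 + 2 + 2 − 6 − 2) / 2 = 12 / 2 = 6.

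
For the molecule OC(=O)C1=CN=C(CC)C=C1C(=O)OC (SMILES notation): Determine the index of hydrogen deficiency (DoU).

6

Degree of unsaturation = (number of rings) + (number of π bonds).
Ring closures in the SMILES: 1.
π bonds: 5 double bonds (each 1 DoU) → 5 DoU from unsaturation.
Total DoU = 1 + 5 = 6.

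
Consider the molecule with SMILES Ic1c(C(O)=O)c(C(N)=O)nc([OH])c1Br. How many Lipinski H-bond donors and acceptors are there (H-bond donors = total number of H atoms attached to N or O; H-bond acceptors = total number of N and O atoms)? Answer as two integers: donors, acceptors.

Donors: find every N or O and count the H atoms it carries.
  atom 5 (O): bond orders sum to 1 → 1 H
  atom 6 (O): bond orders sum to 2 → 0 H
  atom 9 (N): bond orders sum to 1 → 2 H
  atom 10 (O): bond orders sum to 2 → 0 H
  atom 11 (N): bond orders sum to 3 → 0 H
  atom 13 (O): bond orders sum to 1 → 1 H
Lipinski HBD = 4.
Acceptors: N atoms = 2, O atoms = 4 → HBA = 6.

4, 6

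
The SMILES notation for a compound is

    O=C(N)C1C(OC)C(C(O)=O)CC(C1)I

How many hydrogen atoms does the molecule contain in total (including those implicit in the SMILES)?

14

Walk through each heavy atom and fill implicit hydrogens from standard valence (C 4, N 3, O 2, S 2, halogen 1):
  atom 1: O, bond orders sum to 2 (valence 2) → 0 H
  atom 2: C, bond orders sum to 4 (valence 4) → 0 H
  atom 3: N, bond orders sum to 1 (valence 3) → 2 H
  atom 4: C, bond orders sum to 3 (valence 4) → 1 H
  atom 5: C, bond orders sum to 3 (valence 4) → 1 H
  atom 6: O, bond orders sum to 2 (valence 2) → 0 H
  atom 7: C, bond orders sum to 1 (valence 4) → 3 H
  atom 8: C, bond orders sum to 3 (valence 4) → 1 H
  atom 9: C, bond orders sum to 4 (valence 4) → 0 H
  atom 10: O, bond orders sum to 1 (valence 2) → 1 H
  atom 11: O, bond orders sum to 2 (valence 2) → 0 H
  atom 12: C, bond orders sum to 2 (valence 4) → 2 H
  atom 13: C, bond orders sum to 3 (valence 4) → 1 H
  atom 14: C, bond orders sum to 2 (valence 4) → 2 H
  atom 15: I (halogen, monovalent) → 0 H
Total hydrogens: 14.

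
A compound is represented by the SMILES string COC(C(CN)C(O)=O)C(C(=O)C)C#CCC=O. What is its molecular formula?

Walk through each heavy atom and fill implicit hydrogens from standard valence (C 4, N 3, O 2, S 2, halogen 1):
  atom 1: C, bond orders sum to 1 (valence 4) → 3 H
  atom 2: O, bond orders sum to 2 (valence 2) → 0 H
  atom 3: C, bond orders sum to 3 (valence 4) → 1 H
  atom 4: C, bond orders sum to 3 (valence 4) → 1 H
  atom 5: C, bond orders sum to 2 (valence 4) → 2 H
  atom 6: N, bond orders sum to 1 (valence 3) → 2 H
  atom 7: C, bond orders sum to 4 (valence 4) → 0 H
  atom 8: O, bond orders sum to 1 (valence 2) → 1 H
  atom 9: O, bond orders sum to 2 (valence 2) → 0 H
  atom 10: C, bond orders sum to 3 (valence 4) → 1 H
  atom 11: C, bond orders sum to 4 (valence 4) → 0 H
  atom 12: O, bond orders sum to 2 (valence 2) → 0 H
  atom 13: C, bond orders sum to 1 (valence 4) → 3 H
  atom 14: C, bond orders sum to 4 (valence 4) → 0 H
  atom 15: C, bond orders sum to 4 (valence 4) → 0 H
  atom 16: C, bond orders sum to 2 (valence 4) → 2 H
  atom 17: C, bond orders sum to 3 (valence 4) → 1 H
  atom 18: O, bond orders sum to 2 (valence 2) → 0 H
Totals → C:12, H:17, N:1, O:5.

C12H17NO5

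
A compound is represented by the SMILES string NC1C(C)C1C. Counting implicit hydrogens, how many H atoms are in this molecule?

11

Walk through each heavy atom and fill implicit hydrogens from standard valence (C 4, N 3, O 2, S 2, halogen 1):
  atom 1: N, bond orders sum to 1 (valence 3) → 2 H
  atom 2: C, bond orders sum to 3 (valence 4) → 1 H
  atom 3: C, bond orders sum to 3 (valence 4) → 1 H
  atom 4: C, bond orders sum to 1 (valence 4) → 3 H
  atom 5: C, bond orders sum to 3 (valence 4) → 1 H
  atom 6: C, bond orders sum to 1 (valence 4) → 3 H
Total hydrogens: 11.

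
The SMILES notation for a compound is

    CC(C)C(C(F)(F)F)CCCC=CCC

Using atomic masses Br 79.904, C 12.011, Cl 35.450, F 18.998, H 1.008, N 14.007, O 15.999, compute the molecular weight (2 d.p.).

First, the molecular formula is C12H21F3 (counting implicit H from valence).
  C: 12 × 12.011 = 144.132
  F: 3 × 18.998 = 56.994
  H: 21 × 1.008 = 21.168
Sum: 12×12.011 + 3×18.998 + 21×1.008 = 222.294 → 222.29 g/mol.

222.29 g/mol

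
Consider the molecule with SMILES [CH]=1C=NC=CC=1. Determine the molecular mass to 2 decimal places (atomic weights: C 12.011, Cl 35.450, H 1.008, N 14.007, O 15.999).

First, the molecular formula is C5H5N (counting implicit H from valence).
  C: 5 × 12.011 = 60.055
  H: 5 × 1.008 = 5.040
  N: 1 × 14.007 = 14.007
Sum: 5×12.011 + 5×1.008 + 1×14.007 = 79.102 → 79.10 g/mol.

79.10 g/mol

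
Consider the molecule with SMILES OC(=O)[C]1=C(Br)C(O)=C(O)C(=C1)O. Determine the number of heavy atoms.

13

Every atom symbol written in the SMILES (organic subset) is one heavy atom; implicit H are not written.
Heavy atoms by element → Br:1, C:7, O:5.
Total: 13.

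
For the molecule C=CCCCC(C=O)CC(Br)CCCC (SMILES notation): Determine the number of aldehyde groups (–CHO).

1

The aldehyde motif appears at heavy-atom position 7 in the SMILES.
Other groups present: 1 alkene.
Aldehyde count: 1.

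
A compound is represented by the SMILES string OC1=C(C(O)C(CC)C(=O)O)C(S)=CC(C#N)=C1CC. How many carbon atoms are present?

14

Count every carbon token in the SMILES (each C, including those in ring-closure positions and inside branches).
Carbon count: 14.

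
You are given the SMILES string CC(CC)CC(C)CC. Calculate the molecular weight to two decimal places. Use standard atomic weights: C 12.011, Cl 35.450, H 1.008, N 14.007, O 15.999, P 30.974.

128.26 g/mol

First, the molecular formula is C9H20 (counting implicit H from valence).
  C: 9 × 12.011 = 108.099
  H: 20 × 1.008 = 20.160
Sum: 9×12.011 + 20×1.008 = 128.259 → 128.26 g/mol.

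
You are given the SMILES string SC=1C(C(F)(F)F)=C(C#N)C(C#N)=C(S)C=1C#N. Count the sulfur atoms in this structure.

2

Scan the SMILES for S atoms (remember two-letter symbols like Cl and Br are single atoms).
Sulfur count: 2.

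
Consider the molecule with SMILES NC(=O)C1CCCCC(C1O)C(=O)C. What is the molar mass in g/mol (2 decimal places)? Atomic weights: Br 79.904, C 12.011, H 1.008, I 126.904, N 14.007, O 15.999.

199.25 g/mol

First, the molecular formula is C10H17NO3 (counting implicit H from valence).
  C: 10 × 12.011 = 120.110
  H: 17 × 1.008 = 17.136
  N: 1 × 14.007 = 14.007
  O: 3 × 15.999 = 47.997
Sum: 10×12.011 + 17×1.008 + 1×14.007 + 3×15.999 = 199.250 → 199.25 g/mol.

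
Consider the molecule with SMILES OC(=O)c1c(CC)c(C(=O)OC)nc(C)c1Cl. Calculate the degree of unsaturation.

6

Molecular formula: C11H12ClNO4.
DoU = (2C + 2 + N − H − X) / 2, where X is the halogen count and O/S are ignored.
    = (2·11 + 2 + 1 − 12 − 1) / 2 = 12 / 2 = 6.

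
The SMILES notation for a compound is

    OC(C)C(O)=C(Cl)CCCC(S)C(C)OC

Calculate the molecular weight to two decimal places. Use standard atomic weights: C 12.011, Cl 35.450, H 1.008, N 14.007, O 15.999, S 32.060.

First, the molecular formula is C11H21ClO3S (counting implicit H from valence).
  C: 11 × 12.011 = 132.121
  Cl: 1 × 35.450 = 35.450
  H: 21 × 1.008 = 21.168
  O: 3 × 15.999 = 47.997
  S: 1 × 32.060 = 32.060
Sum: 11×12.011 + 1×35.450 + 21×1.008 + 3×15.999 + 1×32.060 = 268.796 → 268.80 g/mol.

268.80 g/mol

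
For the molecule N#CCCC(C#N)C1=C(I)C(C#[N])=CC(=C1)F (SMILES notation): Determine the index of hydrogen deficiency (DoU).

Molecular formula: C12H7FIN3.
DoU = (2C + 2 + N − H − X) / 2, where X is the halogen count and O/S are ignored.
    = (2·12 + 2 + 3 − 7 − 2) / 2 = 20 / 2 = 10.

10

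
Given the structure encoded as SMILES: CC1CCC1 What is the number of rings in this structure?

1

In SMILES, each pair of matching ring-closure digits denotes one ring-closing bond; the number of such bonds equals the number of independent rings.
Ring-closure bonds here: 1.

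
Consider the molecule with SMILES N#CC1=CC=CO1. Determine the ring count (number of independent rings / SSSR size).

In SMILES, each pair of matching ring-closure digits denotes one ring-closing bond; the number of such bonds equals the number of independent rings.
Ring-closure bonds here: 1.

1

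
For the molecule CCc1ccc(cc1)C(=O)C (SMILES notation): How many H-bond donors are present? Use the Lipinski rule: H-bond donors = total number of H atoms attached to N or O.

0

Donors: find every N or O and count the H atoms it carries.
  atom 10 (O): bond orders sum to 2 → 0 H
Lipinski HBD = 0.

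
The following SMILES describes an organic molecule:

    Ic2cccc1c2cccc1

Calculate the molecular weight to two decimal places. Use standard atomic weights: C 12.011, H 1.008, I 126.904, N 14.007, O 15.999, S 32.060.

First, the molecular formula is C10H7I (counting implicit H from valence).
  C: 10 × 12.011 = 120.110
  H: 7 × 1.008 = 7.056
  I: 1 × 126.904 = 126.904
Sum: 10×12.011 + 7×1.008 + 1×126.904 = 254.070 → 254.07 g/mol.

254.07 g/mol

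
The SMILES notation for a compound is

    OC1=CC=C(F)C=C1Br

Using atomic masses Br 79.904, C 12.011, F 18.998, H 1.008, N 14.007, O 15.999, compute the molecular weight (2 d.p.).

First, the molecular formula is C6H4BrFO (counting implicit H from valence).
  Br: 1 × 79.904 = 79.904
  C: 6 × 12.011 = 72.066
  F: 1 × 18.998 = 18.998
  H: 4 × 1.008 = 4.032
  O: 1 × 15.999 = 15.999
Sum: 1×79.904 + 6×12.011 + 1×18.998 + 4×1.008 + 1×15.999 = 190.999 → 191.00 g/mol.

191.00 g/mol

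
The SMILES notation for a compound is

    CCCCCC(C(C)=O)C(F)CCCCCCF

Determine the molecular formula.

C15H28F2O

Walk through each heavy atom and fill implicit hydrogens from standard valence (C 4, N 3, O 2, S 2, halogen 1):
  atom 1: C, bond orders sum to 1 (valence 4) → 3 H
  atom 2: C, bond orders sum to 2 (valence 4) → 2 H
  atom 3: C, bond orders sum to 2 (valence 4) → 2 H
  atom 4: C, bond orders sum to 2 (valence 4) → 2 H
  atom 5: C, bond orders sum to 2 (valence 4) → 2 H
  atom 6: C, bond orders sum to 3 (valence 4) → 1 H
  atom 7: C, bond orders sum to 4 (valence 4) → 0 H
  atom 8: C, bond orders sum to 1 (valence 4) → 3 H
  atom 9: O, bond orders sum to 2 (valence 2) → 0 H
  atom 10: C, bond orders sum to 3 (valence 4) → 1 H
  atom 11: F (halogen, monovalent) → 0 H
  atom 12: C, bond orders sum to 2 (valence 4) → 2 H
  atom 13: C, bond orders sum to 2 (valence 4) → 2 H
  atom 14: C, bond orders sum to 2 (valence 4) → 2 H
  atom 15: C, bond orders sum to 2 (valence 4) → 2 H
  atom 16: C, bond orders sum to 2 (valence 4) → 2 H
  atom 17: C, bond orders sum to 2 (valence 4) → 2 H
  atom 18: F (halogen, monovalent) → 0 H
Totals → C:15, H:28, F:2, O:1.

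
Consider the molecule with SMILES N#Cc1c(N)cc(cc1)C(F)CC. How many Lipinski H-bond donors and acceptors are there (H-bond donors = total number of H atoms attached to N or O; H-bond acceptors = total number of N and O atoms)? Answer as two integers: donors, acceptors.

Donors: find every N or O and count the H atoms it carries.
  atom 1 (N): bond orders sum to 3 → 0 H
  atom 5 (N): bond orders sum to 1 → 2 H
Lipinski HBD = 2.
Acceptors: N atoms = 2, O atoms = 0 → HBA = 2.

2, 2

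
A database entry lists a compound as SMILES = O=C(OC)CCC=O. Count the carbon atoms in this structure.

5

Count every carbon token in the SMILES (each C, including those in ring-closure positions and inside branches).
Carbon count: 5.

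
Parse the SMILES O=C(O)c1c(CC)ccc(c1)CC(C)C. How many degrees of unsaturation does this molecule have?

5

Molecular formula: C13H18O2.
DoU = (2C + 2 + N − H − X) / 2, where X is the halogen count and O/S are ignored.
    = (2·13 + 2 + 0 − 18 − 0) / 2 = 10 / 2 = 5.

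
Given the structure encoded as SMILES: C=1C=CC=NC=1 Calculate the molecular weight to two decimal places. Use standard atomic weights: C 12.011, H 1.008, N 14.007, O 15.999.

First, the molecular formula is C5H5N (counting implicit H from valence).
  C: 5 × 12.011 = 60.055
  H: 5 × 1.008 = 5.040
  N: 1 × 14.007 = 14.007
Sum: 5×12.011 + 5×1.008 + 1×14.007 = 79.102 → 79.10 g/mol.

79.10 g/mol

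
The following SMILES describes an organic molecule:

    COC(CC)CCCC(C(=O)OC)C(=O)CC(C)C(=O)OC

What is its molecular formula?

C16H28O6

Walk through each heavy atom and fill implicit hydrogens from standard valence (C 4, N 3, O 2, S 2, halogen 1):
  atom 1: C, bond orders sum to 1 (valence 4) → 3 H
  atom 2: O, bond orders sum to 2 (valence 2) → 0 H
  atom 3: C, bond orders sum to 3 (valence 4) → 1 H
  atom 4: C, bond orders sum to 2 (valence 4) → 2 H
  atom 5: C, bond orders sum to 1 (valence 4) → 3 H
  atom 6: C, bond orders sum to 2 (valence 4) → 2 H
  atom 7: C, bond orders sum to 2 (valence 4) → 2 H
  atom 8: C, bond orders sum to 2 (valence 4) → 2 H
  atom 9: C, bond orders sum to 3 (valence 4) → 1 H
  atom 10: C, bond orders sum to 4 (valence 4) → 0 H
  atom 11: O, bond orders sum to 2 (valence 2) → 0 H
  atom 12: O, bond orders sum to 2 (valence 2) → 0 H
  atom 13: C, bond orders sum to 1 (valence 4) → 3 H
  atom 14: C, bond orders sum to 4 (valence 4) → 0 H
  atom 15: O, bond orders sum to 2 (valence 2) → 0 H
  atom 16: C, bond orders sum to 2 (valence 4) → 2 H
  atom 17: C, bond orders sum to 3 (valence 4) → 1 H
  atom 18: C, bond orders sum to 1 (valence 4) → 3 H
  atom 19: C, bond orders sum to 4 (valence 4) → 0 H
  atom 20: O, bond orders sum to 2 (valence 2) → 0 H
  atom 21: O, bond orders sum to 2 (valence 2) → 0 H
  atom 22: C, bond orders sum to 1 (valence 4) → 3 H
Totals → C:16, H:28, O:6.
In Hill order: C16H28O6.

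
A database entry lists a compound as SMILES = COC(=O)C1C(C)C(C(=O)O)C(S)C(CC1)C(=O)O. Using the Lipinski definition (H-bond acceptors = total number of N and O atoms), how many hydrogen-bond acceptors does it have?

N atoms: 0; O atoms: 6.
Lipinski HBA = 0 + 6 = 6.

6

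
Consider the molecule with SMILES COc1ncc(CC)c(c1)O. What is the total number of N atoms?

1

Scan the SMILES for N atoms (remember two-letter symbols like Cl and Br are single atoms).
Nitrogen count: 1.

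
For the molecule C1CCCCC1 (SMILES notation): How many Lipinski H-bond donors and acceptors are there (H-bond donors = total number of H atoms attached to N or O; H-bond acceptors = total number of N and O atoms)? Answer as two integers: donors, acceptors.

Donors: find every N or O and count the H atoms it carries.
  (no N or O atoms present)
Lipinski HBD = 0.
Acceptors: N atoms = 0, O atoms = 0 → HBA = 0.

0, 0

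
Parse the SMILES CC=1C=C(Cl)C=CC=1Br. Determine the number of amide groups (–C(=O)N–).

0

Scan the SMILES for the amide motif — none present.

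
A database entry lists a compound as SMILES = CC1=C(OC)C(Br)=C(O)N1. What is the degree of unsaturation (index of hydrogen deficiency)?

3

Molecular formula: C6H8BrNO2.
DoU = (2C + 2 + N − H − X) / 2, where X is the halogen count and O/S are ignored.
    = (2·6 + 2 + 1 − 8 − 1) / 2 = 6 / 2 = 3.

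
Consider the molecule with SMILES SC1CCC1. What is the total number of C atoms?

4

Count every carbon token in the SMILES (each C, including those in ring-closure positions and inside branches).
Carbon count: 4.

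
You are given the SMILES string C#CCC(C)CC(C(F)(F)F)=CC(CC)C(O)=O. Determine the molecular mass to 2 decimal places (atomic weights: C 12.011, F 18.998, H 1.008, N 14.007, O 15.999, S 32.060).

First, the molecular formula is C13H17F3O2 (counting implicit H from valence).
  C: 13 × 12.011 = 156.143
  F: 3 × 18.998 = 56.994
  H: 17 × 1.008 = 17.136
  O: 2 × 15.999 = 31.998
Sum: 13×12.011 + 3×18.998 + 17×1.008 + 2×15.999 = 262.271 → 262.27 g/mol.

262.27 g/mol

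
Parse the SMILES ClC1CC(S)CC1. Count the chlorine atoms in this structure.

Scan the SMILES for Cl atoms (remember two-letter symbols like Cl and Br are single atoms).
Chlorine count: 1.

1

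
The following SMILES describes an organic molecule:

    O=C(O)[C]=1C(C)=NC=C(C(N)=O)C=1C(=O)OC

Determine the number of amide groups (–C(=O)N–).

1

The amide motif appears at heavy-atom position 10 in the SMILES.
Other groups present: 1 carboxylic acid, 1 ester.
Amide count: 1.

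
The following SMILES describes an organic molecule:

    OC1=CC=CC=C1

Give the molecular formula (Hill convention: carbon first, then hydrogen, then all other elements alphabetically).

Walk through each heavy atom and fill implicit hydrogens from standard valence (C 4, N 3, O 2, S 2, halogen 1):
  atom 1: O, bond orders sum to 1 (valence 2) → 1 H
  atom 2: C, bond orders sum to 4 (valence 4) → 0 H
  atom 3: C, bond orders sum to 3 (valence 4) → 1 H
  atom 4: C, bond orders sum to 3 (valence 4) → 1 H
  atom 5: C, bond orders sum to 3 (valence 4) → 1 H
  atom 6: C, bond orders sum to 3 (valence 4) → 1 H
  atom 7: C, bond orders sum to 3 (valence 4) → 1 H
Totals → C:6, H:6, O:1.
In Hill order: C6H6O.

C6H6O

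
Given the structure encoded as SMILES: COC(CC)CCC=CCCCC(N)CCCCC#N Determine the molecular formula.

C17H32N2O

Walk through each heavy atom and fill implicit hydrogens from standard valence (C 4, N 3, O 2, S 2, halogen 1):
  atom 1: C, bond orders sum to 1 (valence 4) → 3 H
  atom 2: O, bond orders sum to 2 (valence 2) → 0 H
  atom 3: C, bond orders sum to 3 (valence 4) → 1 H
  atom 4: C, bond orders sum to 2 (valence 4) → 2 H
  atom 5: C, bond orders sum to 1 (valence 4) → 3 H
  atom 6: C, bond orders sum to 2 (valence 4) → 2 H
  atom 7: C, bond orders sum to 2 (valence 4) → 2 H
  atom 8: C, bond orders sum to 3 (valence 4) → 1 H
  atom 9: C, bond orders sum to 3 (valence 4) → 1 H
  atom 10: C, bond orders sum to 2 (valence 4) → 2 H
  atom 11: C, bond orders sum to 2 (valence 4) → 2 H
  atom 12: C, bond orders sum to 2 (valence 4) → 2 H
  atom 13: C, bond orders sum to 3 (valence 4) → 1 H
  atom 14: N, bond orders sum to 1 (valence 3) → 2 H
  atom 15: C, bond orders sum to 2 (valence 4) → 2 H
  atom 16: C, bond orders sum to 2 (valence 4) → 2 H
  atom 17: C, bond orders sum to 2 (valence 4) → 2 H
  atom 18: C, bond orders sum to 2 (valence 4) → 2 H
  atom 19: C, bond orders sum to 4 (valence 4) → 0 H
  atom 20: N, bond orders sum to 3 (valence 3) → 0 H
Totals → C:17, H:32, N:2, O:1.
In Hill order: C17H32N2O.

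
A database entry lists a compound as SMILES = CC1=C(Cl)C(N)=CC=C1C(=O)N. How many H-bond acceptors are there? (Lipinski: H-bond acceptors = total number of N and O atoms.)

3

N atoms: 2; O atoms: 1.
Lipinski HBA = 2 + 1 = 3.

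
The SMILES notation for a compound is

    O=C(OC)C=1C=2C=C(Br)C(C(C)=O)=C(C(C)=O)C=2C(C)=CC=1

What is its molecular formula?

C17H15BrO4

Walk through each heavy atom and fill implicit hydrogens from standard valence (C 4, N 3, O 2, S 2, halogen 1):
  atom 1: O, bond orders sum to 2 (valence 2) → 0 H
  atom 2: C, bond orders sum to 4 (valence 4) → 0 H
  atom 3: O, bond orders sum to 2 (valence 2) → 0 H
  atom 4: C, bond orders sum to 1 (valence 4) → 3 H
  atom 5: C, bond orders sum to 4 (valence 4) → 0 H
  atom 6: C, bond orders sum to 4 (valence 4) → 0 H
  atom 7: C, bond orders sum to 3 (valence 4) → 1 H
  atom 8: C, bond orders sum to 4 (valence 4) → 0 H
  atom 9: Br (halogen, monovalent) → 0 H
  atom 10: C, bond orders sum to 4 (valence 4) → 0 H
  atom 11: C, bond orders sum to 4 (valence 4) → 0 H
  atom 12: C, bond orders sum to 1 (valence 4) → 3 H
  atom 13: O, bond orders sum to 2 (valence 2) → 0 H
  atom 14: C, bond orders sum to 4 (valence 4) → 0 H
  atom 15: C, bond orders sum to 4 (valence 4) → 0 H
  atom 16: C, bond orders sum to 1 (valence 4) → 3 H
  atom 17: O, bond orders sum to 2 (valence 2) → 0 H
  atom 18: C, bond orders sum to 4 (valence 4) → 0 H
  atom 19: C, bond orders sum to 4 (valence 4) → 0 H
  atom 20: C, bond orders sum to 1 (valence 4) → 3 H
  atom 21: C, bond orders sum to 3 (valence 4) → 1 H
  atom 22: C, bond orders sum to 3 (valence 4) → 1 H
Totals → C:17, H:15, Br:1, O:4.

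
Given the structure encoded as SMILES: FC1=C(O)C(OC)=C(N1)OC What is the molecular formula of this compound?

Walk through each heavy atom and fill implicit hydrogens from standard valence (C 4, N 3, O 2, S 2, halogen 1):
  atom 1: F (halogen, monovalent) → 0 H
  atom 2: C, bond orders sum to 4 (valence 4) → 0 H
  atom 3: C, bond orders sum to 4 (valence 4) → 0 H
  atom 4: O, bond orders sum to 1 (valence 2) → 1 H
  atom 5: C, bond orders sum to 4 (valence 4) → 0 H
  atom 6: O, bond orders sum to 2 (valence 2) → 0 H
  atom 7: C, bond orders sum to 1 (valence 4) → 3 H
  atom 8: C, bond orders sum to 4 (valence 4) → 0 H
  atom 9: N, bond orders sum to 2 (valence 3) → 1 H
  atom 10: O, bond orders sum to 2 (valence 2) → 0 H
  atom 11: C, bond orders sum to 1 (valence 4) → 3 H
Totals → C:6, H:8, F:1, N:1, O:3.
In Hill order: C6H8FNO3.

C6H8FNO3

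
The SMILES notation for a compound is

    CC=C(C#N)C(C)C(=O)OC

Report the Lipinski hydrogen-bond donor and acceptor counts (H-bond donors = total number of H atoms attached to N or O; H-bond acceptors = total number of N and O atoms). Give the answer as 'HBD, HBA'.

Donors: find every N or O and count the H atoms it carries.
  atom 5 (N): bond orders sum to 3 → 0 H
  atom 9 (O): bond orders sum to 2 → 0 H
  atom 10 (O): bond orders sum to 2 → 0 H
Lipinski HBD = 0.
Acceptors: N atoms = 1, O atoms = 2 → HBA = 3.

0, 3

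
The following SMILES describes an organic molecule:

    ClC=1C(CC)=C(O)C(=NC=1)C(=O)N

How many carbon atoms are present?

Count every carbon token in the SMILES (each C, including those in ring-closure positions and inside branches).
Carbon count: 8.

8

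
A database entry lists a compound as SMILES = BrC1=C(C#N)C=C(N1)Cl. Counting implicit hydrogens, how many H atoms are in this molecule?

Walk through each heavy atom and fill implicit hydrogens from standard valence (C 4, N 3, O 2, S 2, halogen 1):
  atom 1: Br (halogen, monovalent) → 0 H
  atom 2: C, bond orders sum to 4 (valence 4) → 0 H
  atom 3: C, bond orders sum to 4 (valence 4) → 0 H
  atom 4: C, bond orders sum to 4 (valence 4) → 0 H
  atom 5: N, bond orders sum to 3 (valence 3) → 0 H
  atom 6: C, bond orders sum to 3 (valence 4) → 1 H
  atom 7: C, bond orders sum to 4 (valence 4) → 0 H
  atom 8: N, bond orders sum to 2 (valence 3) → 1 H
  atom 9: Cl (halogen, monovalent) → 0 H
Total hydrogens: 2.

2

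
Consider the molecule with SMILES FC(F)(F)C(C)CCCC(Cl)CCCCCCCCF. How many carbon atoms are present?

15

Count every carbon token in the SMILES (each C, including those in ring-closure positions and inside branches).
Carbon count: 15.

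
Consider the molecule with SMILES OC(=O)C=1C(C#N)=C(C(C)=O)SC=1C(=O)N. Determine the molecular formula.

C9H6N2O4S

Walk through each heavy atom and fill implicit hydrogens from standard valence (C 4, N 3, O 2, S 2, halogen 1):
  atom 1: O, bond orders sum to 1 (valence 2) → 1 H
  atom 2: C, bond orders sum to 4 (valence 4) → 0 H
  atom 3: O, bond orders sum to 2 (valence 2) → 0 H
  atom 4: C, bond orders sum to 4 (valence 4) → 0 H
  atom 5: C, bond orders sum to 4 (valence 4) → 0 H
  atom 6: C, bond orders sum to 4 (valence 4) → 0 H
  atom 7: N, bond orders sum to 3 (valence 3) → 0 H
  atom 8: C, bond orders sum to 4 (valence 4) → 0 H
  atom 9: C, bond orders sum to 4 (valence 4) → 0 H
  atom 10: C, bond orders sum to 1 (valence 4) → 3 H
  atom 11: O, bond orders sum to 2 (valence 2) → 0 H
  atom 12: S, bond orders sum to 2 (valence 2) → 0 H
  atom 13: C, bond orders sum to 4 (valence 4) → 0 H
  atom 14: C, bond orders sum to 4 (valence 4) → 0 H
  atom 15: O, bond orders sum to 2 (valence 2) → 0 H
  atom 16: N, bond orders sum to 1 (valence 3) → 2 H
Totals → C:9, H:6, N:2, O:4, S:1.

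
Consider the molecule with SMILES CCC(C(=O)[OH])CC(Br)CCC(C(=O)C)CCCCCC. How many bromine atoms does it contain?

1

Scan the SMILES for Br atoms (remember two-letter symbols like Cl and Br are single atoms).
Bromine count: 1.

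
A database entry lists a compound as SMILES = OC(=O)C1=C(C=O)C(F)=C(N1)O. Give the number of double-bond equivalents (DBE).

5

Degree of unsaturation = (number of rings) + (number of π bonds).
Ring closures in the SMILES: 1.
π bonds: 4 double bonds (each 1 DoU) → 4 DoU from unsaturation.
Total DoU = 1 + 4 = 5.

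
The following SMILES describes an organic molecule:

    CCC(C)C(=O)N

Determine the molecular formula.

C5H11NO

Walk through each heavy atom and fill implicit hydrogens from standard valence (C 4, N 3, O 2, S 2, halogen 1):
  atom 1: C, bond orders sum to 1 (valence 4) → 3 H
  atom 2: C, bond orders sum to 2 (valence 4) → 2 H
  atom 3: C, bond orders sum to 3 (valence 4) → 1 H
  atom 4: C, bond orders sum to 1 (valence 4) → 3 H
  atom 5: C, bond orders sum to 4 (valence 4) → 0 H
  atom 6: O, bond orders sum to 2 (valence 2) → 0 H
  atom 7: N, bond orders sum to 1 (valence 3) → 2 H
Totals → C:5, H:11, N:1, O:1.
In Hill order: C5H11NO.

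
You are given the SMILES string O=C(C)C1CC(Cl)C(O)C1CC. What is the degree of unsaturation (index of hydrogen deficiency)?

2

Molecular formula: C9H15ClO2.
DoU = (2C + 2 + N − H − X) / 2, where X is the halogen count and O/S are ignored.
    = (2·9 + 2 + 0 − 15 − 1) / 2 = 4 / 2 = 2.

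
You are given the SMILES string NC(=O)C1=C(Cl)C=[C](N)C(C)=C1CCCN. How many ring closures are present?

1

In SMILES, each pair of matching ring-closure digits denotes one ring-closing bond; the number of such bonds equals the number of independent rings.
Ring-closure bonds here: 1.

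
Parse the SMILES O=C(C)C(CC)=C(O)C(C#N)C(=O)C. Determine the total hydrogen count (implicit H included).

13

Walk through each heavy atom and fill implicit hydrogens from standard valence (C 4, N 3, O 2, S 2, halogen 1):
  atom 1: O, bond orders sum to 2 (valence 2) → 0 H
  atom 2: C, bond orders sum to 4 (valence 4) → 0 H
  atom 3: C, bond orders sum to 1 (valence 4) → 3 H
  atom 4: C, bond orders sum to 4 (valence 4) → 0 H
  atom 5: C, bond orders sum to 2 (valence 4) → 2 H
  atom 6: C, bond orders sum to 1 (valence 4) → 3 H
  atom 7: C, bond orders sum to 4 (valence 4) → 0 H
  atom 8: O, bond orders sum to 1 (valence 2) → 1 H
  atom 9: C, bond orders sum to 3 (valence 4) → 1 H
  atom 10: C, bond orders sum to 4 (valence 4) → 0 H
  atom 11: N, bond orders sum to 3 (valence 3) → 0 H
  atom 12: C, bond orders sum to 4 (valence 4) → 0 H
  atom 13: O, bond orders sum to 2 (valence 2) → 0 H
  atom 14: C, bond orders sum to 1 (valence 4) → 3 H
Total hydrogens: 13.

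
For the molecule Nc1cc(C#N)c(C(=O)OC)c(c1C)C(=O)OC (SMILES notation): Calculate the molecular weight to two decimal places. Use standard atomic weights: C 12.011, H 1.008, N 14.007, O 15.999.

248.24 g/mol

First, the molecular formula is C12H12N2O4 (counting implicit H from valence).
  C: 12 × 12.011 = 144.132
  H: 12 × 1.008 = 12.096
  N: 2 × 14.007 = 28.014
  O: 4 × 15.999 = 63.996
Sum: 12×12.011 + 12×1.008 + 2×14.007 + 4×15.999 = 248.238 → 248.24 g/mol.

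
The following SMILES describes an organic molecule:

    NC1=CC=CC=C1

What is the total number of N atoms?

Scan the SMILES for N atoms (remember two-letter symbols like Cl and Br are single atoms).
Nitrogen count: 1.

1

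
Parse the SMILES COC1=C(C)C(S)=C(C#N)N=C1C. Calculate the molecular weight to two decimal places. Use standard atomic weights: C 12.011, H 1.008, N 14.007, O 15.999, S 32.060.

First, the molecular formula is C9H10N2OS (counting implicit H from valence).
  C: 9 × 12.011 = 108.099
  H: 10 × 1.008 = 10.080
  N: 2 × 14.007 = 28.014
  O: 1 × 15.999 = 15.999
  S: 1 × 32.060 = 32.060
Sum: 9×12.011 + 10×1.008 + 2×14.007 + 1×15.999 + 1×32.060 = 194.252 → 194.25 g/mol.

194.25 g/mol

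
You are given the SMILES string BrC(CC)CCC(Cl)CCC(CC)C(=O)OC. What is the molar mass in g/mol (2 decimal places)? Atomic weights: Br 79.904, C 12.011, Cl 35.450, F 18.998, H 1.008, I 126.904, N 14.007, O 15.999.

327.69 g/mol

First, the molecular formula is C13H24BrClO2 (counting implicit H from valence).
  Br: 1 × 79.904 = 79.904
  C: 13 × 12.011 = 156.143
  Cl: 1 × 35.450 = 35.450
  H: 24 × 1.008 = 24.192
  O: 2 × 15.999 = 31.998
Sum: 1×79.904 + 13×12.011 + 1×35.450 + 24×1.008 + 2×15.999 = 327.687 → 327.69 g/mol.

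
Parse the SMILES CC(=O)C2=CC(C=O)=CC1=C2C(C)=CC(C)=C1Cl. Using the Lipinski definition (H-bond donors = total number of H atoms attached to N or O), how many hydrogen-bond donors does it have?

Donors: find every N or O and count the H atoms it carries.
  atom 3 (O): bond orders sum to 2 → 0 H
  atom 8 (O): bond orders sum to 2 → 0 H
Lipinski HBD = 0.

0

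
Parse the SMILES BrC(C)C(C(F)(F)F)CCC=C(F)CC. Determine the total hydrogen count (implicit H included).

15

Walk through each heavy atom and fill implicit hydrogens from standard valence (C 4, N 3, O 2, S 2, halogen 1):
  atom 1: Br (halogen, monovalent) → 0 H
  atom 2: C, bond orders sum to 3 (valence 4) → 1 H
  atom 3: C, bond orders sum to 1 (valence 4) → 3 H
  atom 4: C, bond orders sum to 3 (valence 4) → 1 H
  atom 5: C, bond orders sum to 4 (valence 4) → 0 H
  atom 6: F (halogen, monovalent) → 0 H
  atom 7: F (halogen, monovalent) → 0 H
  atom 8: F (halogen, monovalent) → 0 H
  atom 9: C, bond orders sum to 2 (valence 4) → 2 H
  atom 10: C, bond orders sum to 2 (valence 4) → 2 H
  atom 11: C, bond orders sum to 3 (valence 4) → 1 H
  atom 12: C, bond orders sum to 4 (valence 4) → 0 H
  atom 13: F (halogen, monovalent) → 0 H
  atom 14: C, bond orders sum to 2 (valence 4) → 2 H
  atom 15: C, bond orders sum to 1 (valence 4) → 3 H
Total hydrogens: 15.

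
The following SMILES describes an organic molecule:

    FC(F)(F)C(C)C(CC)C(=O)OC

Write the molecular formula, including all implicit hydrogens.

C8H13F3O2

Walk through each heavy atom and fill implicit hydrogens from standard valence (C 4, N 3, O 2, S 2, halogen 1):
  atom 1: F (halogen, monovalent) → 0 H
  atom 2: C, bond orders sum to 4 (valence 4) → 0 H
  atom 3: F (halogen, monovalent) → 0 H
  atom 4: F (halogen, monovalent) → 0 H
  atom 5: C, bond orders sum to 3 (valence 4) → 1 H
  atom 6: C, bond orders sum to 1 (valence 4) → 3 H
  atom 7: C, bond orders sum to 3 (valence 4) → 1 H
  atom 8: C, bond orders sum to 2 (valence 4) → 2 H
  atom 9: C, bond orders sum to 1 (valence 4) → 3 H
  atom 10: C, bond orders sum to 4 (valence 4) → 0 H
  atom 11: O, bond orders sum to 2 (valence 2) → 0 H
  atom 12: O, bond orders sum to 2 (valence 2) → 0 H
  atom 13: C, bond orders sum to 1 (valence 4) → 3 H
Totals → C:8, H:13, F:3, O:2.
In Hill order: C8H13F3O2.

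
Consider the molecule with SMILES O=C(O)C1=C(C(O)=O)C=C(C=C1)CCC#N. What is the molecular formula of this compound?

C11H9NO4

Walk through each heavy atom and fill implicit hydrogens from standard valence (C 4, N 3, O 2, S 2, halogen 1):
  atom 1: O, bond orders sum to 2 (valence 2) → 0 H
  atom 2: C, bond orders sum to 4 (valence 4) → 0 H
  atom 3: O, bond orders sum to 1 (valence 2) → 1 H
  atom 4: C, bond orders sum to 4 (valence 4) → 0 H
  atom 5: C, bond orders sum to 4 (valence 4) → 0 H
  atom 6: C, bond orders sum to 4 (valence 4) → 0 H
  atom 7: O, bond orders sum to 1 (valence 2) → 1 H
  atom 8: O, bond orders sum to 2 (valence 2) → 0 H
  atom 9: C, bond orders sum to 3 (valence 4) → 1 H
  atom 10: C, bond orders sum to 4 (valence 4) → 0 H
  atom 11: C, bond orders sum to 3 (valence 4) → 1 H
  atom 12: C, bond orders sum to 3 (valence 4) → 1 H
  atom 13: C, bond orders sum to 2 (valence 4) → 2 H
  atom 14: C, bond orders sum to 2 (valence 4) → 2 H
  atom 15: C, bond orders sum to 4 (valence 4) → 0 H
  atom 16: N, bond orders sum to 3 (valence 3) → 0 H
Totals → C:11, H:9, N:1, O:4.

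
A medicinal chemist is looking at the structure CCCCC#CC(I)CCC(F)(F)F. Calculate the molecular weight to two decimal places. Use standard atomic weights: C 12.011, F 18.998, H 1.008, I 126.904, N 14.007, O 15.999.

318.12 g/mol

First, the molecular formula is C10H14F3I (counting implicit H from valence).
  C: 10 × 12.011 = 120.110
  F: 3 × 18.998 = 56.994
  H: 14 × 1.008 = 14.112
  I: 1 × 126.904 = 126.904
Sum: 10×12.011 + 3×18.998 + 14×1.008 + 1×126.904 = 318.120 → 318.12 g/mol.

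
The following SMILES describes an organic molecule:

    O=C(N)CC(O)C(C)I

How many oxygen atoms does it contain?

Scan the SMILES for O atoms (remember two-letter symbols like Cl and Br are single atoms).
Oxygen count: 2.

2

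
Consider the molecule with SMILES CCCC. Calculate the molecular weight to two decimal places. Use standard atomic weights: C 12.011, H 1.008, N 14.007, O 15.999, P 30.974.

First, the molecular formula is C4H10 (counting implicit H from valence).
  C: 4 × 12.011 = 48.044
  H: 10 × 1.008 = 10.080
Sum: 4×12.011 + 10×1.008 = 58.124 → 58.12 g/mol.

58.12 g/mol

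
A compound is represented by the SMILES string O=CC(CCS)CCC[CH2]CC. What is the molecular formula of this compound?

C10H20OS

Walk through each heavy atom and fill implicit hydrogens from standard valence (C 4, N 3, O 2, S 2, halogen 1):
  atom 1: O, bond orders sum to 2 (valence 2) → 0 H
  atom 2: C, bond orders sum to 3 (valence 4) → 1 H
  atom 3: C, bond orders sum to 3 (valence 4) → 1 H
  atom 4: C, bond orders sum to 2 (valence 4) → 2 H
  atom 5: C, bond orders sum to 2 (valence 4) → 2 H
  atom 6: S, bond orders sum to 1 (valence 2) → 1 H
  atom 7: C, bond orders sum to 2 (valence 4) → 2 H
  atom 8: C, bond orders sum to 2 (valence 4) → 2 H
  atom 9: C, bond orders sum to 2 (valence 4) → 2 H
  atom 10: C with explicit H count 2
  atom 11: C, bond orders sum to 2 (valence 4) → 2 H
  atom 12: C, bond orders sum to 1 (valence 4) → 3 H
Totals → C:10, H:20, O:1, S:1.
In Hill order: C10H20OS.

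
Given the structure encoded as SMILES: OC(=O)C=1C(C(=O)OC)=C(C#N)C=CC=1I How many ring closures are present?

In SMILES, each pair of matching ring-closure digits denotes one ring-closing bond; the number of such bonds equals the number of independent rings.
Ring-closure bonds here: 1.

1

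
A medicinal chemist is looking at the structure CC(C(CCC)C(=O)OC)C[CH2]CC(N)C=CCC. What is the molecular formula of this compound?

Walk through each heavy atom and fill implicit hydrogens from standard valence (C 4, N 3, O 2, S 2, halogen 1):
  atom 1: C, bond orders sum to 1 (valence 4) → 3 H
  atom 2: C, bond orders sum to 3 (valence 4) → 1 H
  atom 3: C, bond orders sum to 3 (valence 4) → 1 H
  atom 4: C, bond orders sum to 2 (valence 4) → 2 H
  atom 5: C, bond orders sum to 2 (valence 4) → 2 H
  atom 6: C, bond orders sum to 1 (valence 4) → 3 H
  atom 7: C, bond orders sum to 4 (valence 4) → 0 H
  atom 8: O, bond orders sum to 2 (valence 2) → 0 H
  atom 9: O, bond orders sum to 2 (valence 2) → 0 H
  atom 10: C, bond orders sum to 1 (valence 4) → 3 H
  atom 11: C, bond orders sum to 2 (valence 4) → 2 H
  atom 12: C with explicit H count 2
  atom 13: C, bond orders sum to 2 (valence 4) → 2 H
  atom 14: C, bond orders sum to 3 (valence 4) → 1 H
  atom 15: N, bond orders sum to 1 (valence 3) → 2 H
  atom 16: C, bond orders sum to 3 (valence 4) → 1 H
  atom 17: C, bond orders sum to 3 (valence 4) → 1 H
  atom 18: C, bond orders sum to 2 (valence 4) → 2 H
  atom 19: C, bond orders sum to 1 (valence 4) → 3 H
Totals → C:16, H:31, N:1, O:2.
In Hill order: C16H31NO2.

C16H31NO2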